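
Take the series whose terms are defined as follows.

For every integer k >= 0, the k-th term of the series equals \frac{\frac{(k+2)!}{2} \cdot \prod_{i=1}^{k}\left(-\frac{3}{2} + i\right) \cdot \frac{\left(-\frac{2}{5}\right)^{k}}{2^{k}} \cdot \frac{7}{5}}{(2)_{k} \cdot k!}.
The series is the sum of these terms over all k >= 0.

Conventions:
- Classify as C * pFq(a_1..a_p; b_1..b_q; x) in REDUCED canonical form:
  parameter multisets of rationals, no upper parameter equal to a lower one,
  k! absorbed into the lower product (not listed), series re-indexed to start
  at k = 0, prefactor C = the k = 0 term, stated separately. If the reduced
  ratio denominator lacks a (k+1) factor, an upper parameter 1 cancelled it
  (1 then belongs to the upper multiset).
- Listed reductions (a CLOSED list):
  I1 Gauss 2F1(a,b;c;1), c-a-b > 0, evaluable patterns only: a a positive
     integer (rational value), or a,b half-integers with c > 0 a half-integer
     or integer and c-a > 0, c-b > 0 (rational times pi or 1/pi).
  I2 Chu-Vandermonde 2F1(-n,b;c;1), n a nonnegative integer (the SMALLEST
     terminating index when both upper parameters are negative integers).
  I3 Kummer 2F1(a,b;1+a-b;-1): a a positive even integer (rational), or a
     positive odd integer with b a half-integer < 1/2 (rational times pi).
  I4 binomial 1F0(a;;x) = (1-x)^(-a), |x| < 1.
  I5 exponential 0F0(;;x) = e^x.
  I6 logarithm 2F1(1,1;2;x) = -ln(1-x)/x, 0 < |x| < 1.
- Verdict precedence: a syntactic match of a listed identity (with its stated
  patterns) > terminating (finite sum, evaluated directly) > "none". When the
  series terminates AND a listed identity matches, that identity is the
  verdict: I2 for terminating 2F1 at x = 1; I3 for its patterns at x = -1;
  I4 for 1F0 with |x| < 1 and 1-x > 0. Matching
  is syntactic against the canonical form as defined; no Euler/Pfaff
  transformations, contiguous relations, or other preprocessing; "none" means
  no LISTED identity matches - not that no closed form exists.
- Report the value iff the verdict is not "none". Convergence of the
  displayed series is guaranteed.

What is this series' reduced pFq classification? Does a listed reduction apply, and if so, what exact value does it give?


Classification (C = \frac{7}{5}): 2F1 with upper {-\frac{1}{2}, 3}, lower {2}, argument x = -\frac{1}{5}. Verdict: none - this 2F1 at x = -\frac{1}{5} matches no listed pattern, and upper {-\frac{1}{2}, 3} holds no stopper.

Structural cue: from the first term \frac{7}{5}: the two k-th powers (prefactor 7/5) combine into one argument.
Ratio: r(k) = -\frac{1}{5} * (k-\frac{1}{2}) (k+3) / [(k+2) (k+1)] - rational in k, leading ratio -\frac{1}{5}; with t_0 = \frac{7}{5}, classification follows.


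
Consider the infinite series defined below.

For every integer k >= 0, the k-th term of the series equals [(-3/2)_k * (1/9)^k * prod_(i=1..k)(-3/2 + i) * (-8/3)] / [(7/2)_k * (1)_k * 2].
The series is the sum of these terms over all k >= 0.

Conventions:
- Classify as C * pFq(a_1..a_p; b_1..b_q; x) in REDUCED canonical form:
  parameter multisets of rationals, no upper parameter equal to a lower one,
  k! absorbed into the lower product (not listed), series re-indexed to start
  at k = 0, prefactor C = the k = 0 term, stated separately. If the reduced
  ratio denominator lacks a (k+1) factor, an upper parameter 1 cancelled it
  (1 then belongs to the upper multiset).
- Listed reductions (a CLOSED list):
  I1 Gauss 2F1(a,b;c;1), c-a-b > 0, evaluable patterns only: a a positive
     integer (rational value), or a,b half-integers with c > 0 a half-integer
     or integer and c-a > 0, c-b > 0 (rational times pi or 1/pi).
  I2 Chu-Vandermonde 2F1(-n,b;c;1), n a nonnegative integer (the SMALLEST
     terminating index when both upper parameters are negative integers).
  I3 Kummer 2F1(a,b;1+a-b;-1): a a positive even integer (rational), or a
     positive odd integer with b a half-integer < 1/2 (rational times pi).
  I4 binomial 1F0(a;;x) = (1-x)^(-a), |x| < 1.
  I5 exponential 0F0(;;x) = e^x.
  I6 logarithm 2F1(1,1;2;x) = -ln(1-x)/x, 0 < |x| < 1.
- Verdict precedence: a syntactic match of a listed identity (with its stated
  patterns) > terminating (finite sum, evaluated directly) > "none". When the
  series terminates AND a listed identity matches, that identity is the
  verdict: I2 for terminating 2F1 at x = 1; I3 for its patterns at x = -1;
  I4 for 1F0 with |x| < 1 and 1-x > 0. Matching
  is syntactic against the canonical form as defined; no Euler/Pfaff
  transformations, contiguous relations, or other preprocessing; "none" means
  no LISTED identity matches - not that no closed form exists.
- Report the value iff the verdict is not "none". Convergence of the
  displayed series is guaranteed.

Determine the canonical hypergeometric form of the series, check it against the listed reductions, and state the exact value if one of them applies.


With C = -4/3: the canonical form is 2F1(-3/2, -1/2; 7/2; 1/9). Verdict: no listed reduction: x = 1/9 and upper {-3/2, -1/2} fail every I1-I6 pattern.

Structural cue: t_0 being -4/3, the constant factors (prefactor -4/3) combine into one prefactor.
Term ratio: r(k) = (1/9) * (k-3/2) (k-1/2) / [(k+7/2) (k+1)] - rational; roots negated = parameters, x = (1/9), C = -4/3.


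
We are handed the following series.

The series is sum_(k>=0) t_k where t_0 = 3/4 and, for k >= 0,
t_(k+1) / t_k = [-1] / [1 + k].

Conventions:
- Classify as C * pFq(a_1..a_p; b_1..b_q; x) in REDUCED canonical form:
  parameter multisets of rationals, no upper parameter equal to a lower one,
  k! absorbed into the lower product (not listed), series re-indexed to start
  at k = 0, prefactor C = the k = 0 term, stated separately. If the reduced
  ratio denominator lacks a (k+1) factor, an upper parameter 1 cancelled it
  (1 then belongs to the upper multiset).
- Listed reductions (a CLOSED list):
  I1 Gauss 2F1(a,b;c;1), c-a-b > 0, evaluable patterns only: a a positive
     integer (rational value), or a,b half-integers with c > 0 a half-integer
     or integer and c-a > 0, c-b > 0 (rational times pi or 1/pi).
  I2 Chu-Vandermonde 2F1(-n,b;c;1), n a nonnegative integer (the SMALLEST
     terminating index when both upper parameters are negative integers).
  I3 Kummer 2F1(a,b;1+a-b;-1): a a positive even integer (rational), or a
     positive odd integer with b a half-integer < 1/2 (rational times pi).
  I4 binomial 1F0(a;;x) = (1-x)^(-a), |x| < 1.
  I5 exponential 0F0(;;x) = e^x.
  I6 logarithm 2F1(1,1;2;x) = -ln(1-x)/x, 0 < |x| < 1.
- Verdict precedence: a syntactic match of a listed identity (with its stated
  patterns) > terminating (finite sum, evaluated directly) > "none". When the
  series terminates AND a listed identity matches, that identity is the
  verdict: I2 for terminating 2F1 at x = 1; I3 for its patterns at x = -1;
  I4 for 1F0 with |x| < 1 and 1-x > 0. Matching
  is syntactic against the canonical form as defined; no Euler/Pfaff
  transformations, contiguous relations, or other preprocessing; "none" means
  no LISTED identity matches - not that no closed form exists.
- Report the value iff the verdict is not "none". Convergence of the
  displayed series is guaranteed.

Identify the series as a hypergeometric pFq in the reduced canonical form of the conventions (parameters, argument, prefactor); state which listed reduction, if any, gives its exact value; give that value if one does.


Canonical form: C = 3/4 times 0F0 with upper {-}, lower {-}, x = -1. Verdict: this is exponential (I5) (the 0F0 exponential series at x = -1). Hence: (3/4) * e^(-1).

The tell: t_0 being 3/4, the expanded ratio factors over Q; C = 3/4, roots give parameters.
Ratio: r(k) = (-1) * 1 / [(k+1)] - rational in k, leading ratio (-1); with t_0 = 3/4, classification follows.


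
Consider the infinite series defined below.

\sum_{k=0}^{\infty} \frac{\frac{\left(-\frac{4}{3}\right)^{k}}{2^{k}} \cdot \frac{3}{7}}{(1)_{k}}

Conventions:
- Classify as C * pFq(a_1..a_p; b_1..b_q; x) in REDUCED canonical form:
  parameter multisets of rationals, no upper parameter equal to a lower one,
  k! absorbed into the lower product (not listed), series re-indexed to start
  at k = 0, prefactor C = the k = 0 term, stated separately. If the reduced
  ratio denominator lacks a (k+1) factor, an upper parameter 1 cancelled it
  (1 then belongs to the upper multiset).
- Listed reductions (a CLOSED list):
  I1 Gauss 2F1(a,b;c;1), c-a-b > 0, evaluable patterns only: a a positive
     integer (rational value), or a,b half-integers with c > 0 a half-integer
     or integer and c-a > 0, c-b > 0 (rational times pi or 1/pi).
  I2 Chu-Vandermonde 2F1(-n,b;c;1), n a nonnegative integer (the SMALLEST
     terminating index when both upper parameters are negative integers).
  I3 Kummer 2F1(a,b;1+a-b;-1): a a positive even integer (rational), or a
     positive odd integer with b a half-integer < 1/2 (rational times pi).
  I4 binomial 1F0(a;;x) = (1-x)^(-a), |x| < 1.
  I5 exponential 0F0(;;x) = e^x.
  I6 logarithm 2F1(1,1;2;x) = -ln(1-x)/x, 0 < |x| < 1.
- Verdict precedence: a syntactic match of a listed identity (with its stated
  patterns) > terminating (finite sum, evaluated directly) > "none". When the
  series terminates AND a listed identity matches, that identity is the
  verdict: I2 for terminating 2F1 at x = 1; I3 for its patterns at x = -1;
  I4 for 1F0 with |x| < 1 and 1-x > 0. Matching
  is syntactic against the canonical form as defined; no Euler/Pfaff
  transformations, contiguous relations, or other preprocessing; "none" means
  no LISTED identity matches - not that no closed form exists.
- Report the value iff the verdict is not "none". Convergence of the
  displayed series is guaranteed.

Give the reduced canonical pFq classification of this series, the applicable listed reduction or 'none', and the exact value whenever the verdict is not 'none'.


x = -\frac{2}{3} here; the reduced form reads 0F0, upper {-}, lower {-}, C = \frac{3}{7}. Verdict: exponential (I5) applies (the 0F0 exponential series at x = -\frac{2}{3}). Hence: \frac{3}{7} \cdot e^{-\frac{2}{3}}.

First insight: from the first term \frac{3}{7}: (1)_k (C = 3/7, x = -2/3) is k! itself.
Term ratio: r(k) = -\frac{2}{3} * 1 / [(k+1)] - rational in k, leading ratio -\frac{2}{3}; with t_0 = \frac{3}{7}, classification follows.


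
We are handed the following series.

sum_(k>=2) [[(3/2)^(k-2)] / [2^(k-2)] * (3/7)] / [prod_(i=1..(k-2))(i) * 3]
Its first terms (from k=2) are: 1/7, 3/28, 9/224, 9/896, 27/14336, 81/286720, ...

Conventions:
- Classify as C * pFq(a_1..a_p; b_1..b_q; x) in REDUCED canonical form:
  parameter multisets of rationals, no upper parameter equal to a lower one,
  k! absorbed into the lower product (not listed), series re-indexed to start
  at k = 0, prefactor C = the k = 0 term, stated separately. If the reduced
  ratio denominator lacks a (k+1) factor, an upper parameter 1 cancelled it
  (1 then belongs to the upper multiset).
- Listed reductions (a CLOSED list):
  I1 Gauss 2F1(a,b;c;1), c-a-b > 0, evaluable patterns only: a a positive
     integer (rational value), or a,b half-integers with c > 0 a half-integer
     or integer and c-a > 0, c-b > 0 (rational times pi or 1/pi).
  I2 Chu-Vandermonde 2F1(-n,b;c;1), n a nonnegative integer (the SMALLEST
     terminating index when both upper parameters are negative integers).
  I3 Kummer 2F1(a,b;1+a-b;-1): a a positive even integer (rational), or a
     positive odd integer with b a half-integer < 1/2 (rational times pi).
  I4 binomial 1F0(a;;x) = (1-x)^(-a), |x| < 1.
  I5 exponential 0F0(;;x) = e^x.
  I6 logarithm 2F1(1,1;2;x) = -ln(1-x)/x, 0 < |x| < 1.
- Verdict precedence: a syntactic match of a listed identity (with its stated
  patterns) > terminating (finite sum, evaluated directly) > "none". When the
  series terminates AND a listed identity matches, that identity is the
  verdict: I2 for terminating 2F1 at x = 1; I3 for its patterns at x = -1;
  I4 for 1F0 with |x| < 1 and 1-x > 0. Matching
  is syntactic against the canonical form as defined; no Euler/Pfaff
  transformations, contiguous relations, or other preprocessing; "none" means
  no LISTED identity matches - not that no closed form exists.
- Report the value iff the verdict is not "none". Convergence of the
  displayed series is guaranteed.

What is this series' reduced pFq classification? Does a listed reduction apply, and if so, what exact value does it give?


Prefactor 1/7, argument 3/4: 0F0 with upper {-} over lower {-}. Verdict at x = 3/4: exponential (I5) matches (the 0F0 exponential series at x = 3/4). Sum: (1/7) * e^(3/4).

Key step: with t_0 = 1/7, the two k-th powers (C = 1/7, x = 3/4) combine into one argument.
Ratio: r(k) = (3/4) * 1 / [(k+1)] - rational in k. x = (3/4); t_0 = 1/7; negate the roots.


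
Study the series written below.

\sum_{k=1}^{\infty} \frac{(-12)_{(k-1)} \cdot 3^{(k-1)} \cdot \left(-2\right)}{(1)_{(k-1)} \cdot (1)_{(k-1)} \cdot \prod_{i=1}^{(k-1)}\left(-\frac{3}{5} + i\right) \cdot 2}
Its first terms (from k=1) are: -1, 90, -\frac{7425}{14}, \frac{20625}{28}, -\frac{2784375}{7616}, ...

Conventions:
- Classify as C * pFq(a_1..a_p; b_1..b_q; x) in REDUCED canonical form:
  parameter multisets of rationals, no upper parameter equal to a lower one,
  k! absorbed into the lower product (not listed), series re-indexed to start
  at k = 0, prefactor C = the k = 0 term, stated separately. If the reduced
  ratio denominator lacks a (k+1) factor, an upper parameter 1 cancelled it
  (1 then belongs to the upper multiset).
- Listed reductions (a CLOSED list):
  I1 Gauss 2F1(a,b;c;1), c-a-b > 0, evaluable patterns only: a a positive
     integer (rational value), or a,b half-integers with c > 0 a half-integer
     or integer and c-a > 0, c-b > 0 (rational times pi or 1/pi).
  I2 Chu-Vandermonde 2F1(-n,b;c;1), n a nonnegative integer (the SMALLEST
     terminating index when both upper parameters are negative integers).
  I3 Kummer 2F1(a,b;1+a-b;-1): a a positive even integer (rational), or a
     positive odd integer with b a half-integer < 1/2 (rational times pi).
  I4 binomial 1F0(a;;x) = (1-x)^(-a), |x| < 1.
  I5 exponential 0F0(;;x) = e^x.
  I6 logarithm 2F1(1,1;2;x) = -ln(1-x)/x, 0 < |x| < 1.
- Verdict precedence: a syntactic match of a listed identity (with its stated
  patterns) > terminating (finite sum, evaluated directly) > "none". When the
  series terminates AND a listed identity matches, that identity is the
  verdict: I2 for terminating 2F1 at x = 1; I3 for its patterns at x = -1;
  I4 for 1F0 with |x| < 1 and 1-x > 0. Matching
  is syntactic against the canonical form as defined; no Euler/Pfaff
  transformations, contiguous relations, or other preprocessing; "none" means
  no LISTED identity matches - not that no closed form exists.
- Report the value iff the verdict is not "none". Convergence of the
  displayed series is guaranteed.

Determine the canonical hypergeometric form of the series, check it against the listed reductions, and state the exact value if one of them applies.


Prefactor -1, argument 3: 1F2 with upper {-12} over lower {\frac{2}{5}, 1}. Verdict: terminating - no listed pattern fits, but -12 in the upper list cuts the series at k = 12; direct evaluation. Value: \frac{1631207048139483973}{1271115023103557632}.

First insight: from the first term -1: the lower running product (C = -1, x = 3) is a rising factorial.
Step ratio: r(k) = 3 * (k-12) / [(k+\frac{2}{5}) (k+1) (k+1)] - rational in k. x = 3; t_0 = -1; negate the roots.


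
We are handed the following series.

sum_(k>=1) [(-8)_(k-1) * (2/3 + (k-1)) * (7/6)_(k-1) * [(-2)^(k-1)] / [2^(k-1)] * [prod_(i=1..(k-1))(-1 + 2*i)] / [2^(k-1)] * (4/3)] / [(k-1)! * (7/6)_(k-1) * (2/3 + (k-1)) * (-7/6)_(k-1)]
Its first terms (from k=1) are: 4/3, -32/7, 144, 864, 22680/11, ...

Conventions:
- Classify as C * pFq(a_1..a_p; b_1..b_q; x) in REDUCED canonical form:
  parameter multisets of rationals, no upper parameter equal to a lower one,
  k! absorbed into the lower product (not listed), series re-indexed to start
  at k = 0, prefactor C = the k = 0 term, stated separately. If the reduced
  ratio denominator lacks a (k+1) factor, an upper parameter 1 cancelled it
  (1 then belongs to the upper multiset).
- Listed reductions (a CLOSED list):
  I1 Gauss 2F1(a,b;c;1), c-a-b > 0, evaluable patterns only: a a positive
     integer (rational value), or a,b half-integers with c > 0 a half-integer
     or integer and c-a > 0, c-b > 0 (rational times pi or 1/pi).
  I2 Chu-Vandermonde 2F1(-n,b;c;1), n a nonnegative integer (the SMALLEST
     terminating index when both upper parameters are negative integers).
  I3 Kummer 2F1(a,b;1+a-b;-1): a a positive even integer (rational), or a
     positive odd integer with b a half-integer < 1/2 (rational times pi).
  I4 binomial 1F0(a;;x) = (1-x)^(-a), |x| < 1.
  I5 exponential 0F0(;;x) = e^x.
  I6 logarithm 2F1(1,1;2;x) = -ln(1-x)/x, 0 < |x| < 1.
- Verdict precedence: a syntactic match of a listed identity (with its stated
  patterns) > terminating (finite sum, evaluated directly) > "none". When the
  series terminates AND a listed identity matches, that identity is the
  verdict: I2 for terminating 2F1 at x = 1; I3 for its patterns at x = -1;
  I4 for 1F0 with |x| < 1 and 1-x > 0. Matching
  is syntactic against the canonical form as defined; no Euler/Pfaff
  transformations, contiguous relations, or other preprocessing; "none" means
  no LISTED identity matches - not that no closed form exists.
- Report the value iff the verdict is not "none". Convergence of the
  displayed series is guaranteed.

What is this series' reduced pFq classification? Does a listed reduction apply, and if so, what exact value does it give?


Reduced: x = -1, 2F1, upper = {-8, 1/2}, lower = {-7/6}, C = 4/3. Verdict: terminating - the sum ends at index 8 because -8 is a negative integer; exact evaluation follows. Sum: 22012263424/2619309.

The tell: x = (-1) and the odd product 1*3*...*(2k-1) (prefactor 4/3) is 2^k (1/2)_k.
Adjacent-term ratio: r(k) = (-1) * (k-8) (k+1/2) / [(k-7/6) (k+1)] ; factor over Q: parameters, x = (-1), and C = 4/3.


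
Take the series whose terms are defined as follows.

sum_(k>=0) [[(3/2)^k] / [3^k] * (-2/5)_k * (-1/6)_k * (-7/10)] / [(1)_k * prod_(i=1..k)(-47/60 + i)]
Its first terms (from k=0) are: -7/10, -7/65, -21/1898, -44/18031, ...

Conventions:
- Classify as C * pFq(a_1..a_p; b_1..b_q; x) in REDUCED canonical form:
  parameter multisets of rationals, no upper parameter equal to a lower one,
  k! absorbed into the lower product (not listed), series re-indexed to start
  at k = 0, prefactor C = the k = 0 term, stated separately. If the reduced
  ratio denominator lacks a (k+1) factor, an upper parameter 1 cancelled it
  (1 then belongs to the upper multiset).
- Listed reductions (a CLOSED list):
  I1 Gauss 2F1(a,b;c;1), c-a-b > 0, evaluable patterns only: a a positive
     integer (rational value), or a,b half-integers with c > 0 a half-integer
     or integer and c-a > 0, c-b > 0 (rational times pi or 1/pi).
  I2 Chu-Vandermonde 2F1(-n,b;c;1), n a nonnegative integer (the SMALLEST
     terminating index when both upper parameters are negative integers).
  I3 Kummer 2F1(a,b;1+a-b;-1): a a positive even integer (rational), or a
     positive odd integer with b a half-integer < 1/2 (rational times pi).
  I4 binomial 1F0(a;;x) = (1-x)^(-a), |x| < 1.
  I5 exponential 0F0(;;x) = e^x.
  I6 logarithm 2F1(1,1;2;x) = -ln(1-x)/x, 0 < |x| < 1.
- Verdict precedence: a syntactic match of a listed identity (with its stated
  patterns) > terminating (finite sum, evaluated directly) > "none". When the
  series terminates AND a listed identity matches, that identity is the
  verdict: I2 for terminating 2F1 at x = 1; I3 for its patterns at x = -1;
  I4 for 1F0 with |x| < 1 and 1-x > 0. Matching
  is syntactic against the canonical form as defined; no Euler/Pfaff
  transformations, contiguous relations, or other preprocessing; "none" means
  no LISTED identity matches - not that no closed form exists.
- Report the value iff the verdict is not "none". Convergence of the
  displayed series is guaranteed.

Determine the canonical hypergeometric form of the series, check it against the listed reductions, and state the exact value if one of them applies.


This is -7/10 * 2F1(-2/5, -1/6; 13/60; 1/2) in reduced canonical form. Verdict: none. No listed pattern accepts 2F1(-2/5, -1/6; 13/60; 1/2).

Key step: with t_0 = -7/10, the lower running product (prefactor -7/10) is a rising factorial.
Ratio: r(k) = (1/2) * (k-2/5) (k-1/6) / [(k+13/60) (k+1)] ; factor over Q: parameters, x = (1/2), and C = -7/10.


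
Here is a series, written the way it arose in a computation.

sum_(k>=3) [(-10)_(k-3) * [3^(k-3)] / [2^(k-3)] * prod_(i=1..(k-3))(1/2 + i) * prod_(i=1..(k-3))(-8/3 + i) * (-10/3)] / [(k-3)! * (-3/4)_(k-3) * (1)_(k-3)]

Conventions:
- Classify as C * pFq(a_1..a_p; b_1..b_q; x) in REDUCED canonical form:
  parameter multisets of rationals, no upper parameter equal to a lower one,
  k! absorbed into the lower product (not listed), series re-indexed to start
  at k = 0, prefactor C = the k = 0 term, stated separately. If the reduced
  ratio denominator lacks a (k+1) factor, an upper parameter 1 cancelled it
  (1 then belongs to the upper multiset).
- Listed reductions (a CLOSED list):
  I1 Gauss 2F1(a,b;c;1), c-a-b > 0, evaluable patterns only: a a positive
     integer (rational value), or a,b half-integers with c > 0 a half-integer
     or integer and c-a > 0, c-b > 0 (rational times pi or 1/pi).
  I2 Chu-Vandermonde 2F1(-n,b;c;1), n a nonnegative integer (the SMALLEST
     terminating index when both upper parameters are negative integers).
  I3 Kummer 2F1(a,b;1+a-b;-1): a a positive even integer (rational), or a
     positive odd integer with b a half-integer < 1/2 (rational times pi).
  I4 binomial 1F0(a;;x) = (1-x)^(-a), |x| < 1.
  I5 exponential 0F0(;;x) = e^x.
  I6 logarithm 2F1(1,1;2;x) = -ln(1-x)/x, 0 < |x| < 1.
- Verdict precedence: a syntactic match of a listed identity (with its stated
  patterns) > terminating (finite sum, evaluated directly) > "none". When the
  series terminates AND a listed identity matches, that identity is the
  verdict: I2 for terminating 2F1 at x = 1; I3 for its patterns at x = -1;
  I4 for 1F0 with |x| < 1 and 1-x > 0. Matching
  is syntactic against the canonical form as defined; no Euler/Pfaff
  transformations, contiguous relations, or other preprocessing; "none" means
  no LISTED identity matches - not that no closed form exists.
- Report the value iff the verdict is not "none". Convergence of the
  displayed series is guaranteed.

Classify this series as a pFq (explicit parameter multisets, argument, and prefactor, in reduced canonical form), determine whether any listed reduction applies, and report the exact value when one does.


Reduced: x = 3/2, 3F2, upper = {-10, -5/3, 3/2}, lower = {-3/4, 1}, C = -10/3. Verdict: terminating - upper parameter -10 makes this a finite sum (last index 10), evaluated exactly. Value: 3573328604/1557387.

Key observation: t_0 = -10/3 here, and the running product (C = -10/3) telescopes to a rising factorial.
Ratio: r(k) = (3/2) * (k-10) (k-5/3) (k+3/2) / [(k-3/4) (k+1) (k+1)] - rational in k. x = (3/2); t_0 = -10/3; negate the roots.


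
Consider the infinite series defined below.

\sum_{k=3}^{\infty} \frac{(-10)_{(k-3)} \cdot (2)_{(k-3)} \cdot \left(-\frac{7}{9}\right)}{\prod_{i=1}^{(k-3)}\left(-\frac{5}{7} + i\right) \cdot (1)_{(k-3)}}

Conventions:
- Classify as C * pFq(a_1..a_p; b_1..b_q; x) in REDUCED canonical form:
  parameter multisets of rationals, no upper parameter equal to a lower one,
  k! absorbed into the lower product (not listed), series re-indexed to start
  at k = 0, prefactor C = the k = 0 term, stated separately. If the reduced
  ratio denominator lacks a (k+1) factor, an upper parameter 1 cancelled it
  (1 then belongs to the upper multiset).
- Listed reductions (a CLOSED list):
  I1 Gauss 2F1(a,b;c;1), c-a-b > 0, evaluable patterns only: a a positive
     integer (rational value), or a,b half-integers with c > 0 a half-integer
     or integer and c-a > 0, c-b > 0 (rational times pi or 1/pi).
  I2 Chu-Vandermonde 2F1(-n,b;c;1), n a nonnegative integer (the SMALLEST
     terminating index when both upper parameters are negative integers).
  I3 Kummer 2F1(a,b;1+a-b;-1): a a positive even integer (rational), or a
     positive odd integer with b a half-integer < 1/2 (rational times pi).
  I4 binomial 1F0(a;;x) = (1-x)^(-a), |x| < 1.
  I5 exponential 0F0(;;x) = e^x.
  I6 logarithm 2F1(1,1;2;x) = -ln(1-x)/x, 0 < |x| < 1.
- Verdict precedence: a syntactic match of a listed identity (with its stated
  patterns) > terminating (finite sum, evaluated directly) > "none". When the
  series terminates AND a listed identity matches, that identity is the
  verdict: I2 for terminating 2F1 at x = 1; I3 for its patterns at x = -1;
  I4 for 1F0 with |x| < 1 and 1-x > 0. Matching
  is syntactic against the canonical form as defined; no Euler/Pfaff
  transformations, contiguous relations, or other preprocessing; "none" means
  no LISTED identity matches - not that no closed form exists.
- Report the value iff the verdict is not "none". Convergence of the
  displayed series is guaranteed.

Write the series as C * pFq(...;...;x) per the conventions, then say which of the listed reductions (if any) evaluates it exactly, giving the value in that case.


With C = -\frac{7}{9}: the canonical form is 2F1(-10, 2; \frac{2}{7}; 1). Verdict: this is Chu-Vandermonde (I2) (terminating 2F1 at x = 1 with n = 10, b = 2, c = \frac{2}{7}). Value: -\frac{14}{1131}.

First insight: x = 1 and the lower running product (C = -7/9) is a rising factorial.
Term ratio: r(k) = 1 * (k-10) (k+2) / [(k+\frac{2}{7}) (k+1)] - rational in k, leading ratio 1; with t_0 = -\frac{7}{9}, classification follows.


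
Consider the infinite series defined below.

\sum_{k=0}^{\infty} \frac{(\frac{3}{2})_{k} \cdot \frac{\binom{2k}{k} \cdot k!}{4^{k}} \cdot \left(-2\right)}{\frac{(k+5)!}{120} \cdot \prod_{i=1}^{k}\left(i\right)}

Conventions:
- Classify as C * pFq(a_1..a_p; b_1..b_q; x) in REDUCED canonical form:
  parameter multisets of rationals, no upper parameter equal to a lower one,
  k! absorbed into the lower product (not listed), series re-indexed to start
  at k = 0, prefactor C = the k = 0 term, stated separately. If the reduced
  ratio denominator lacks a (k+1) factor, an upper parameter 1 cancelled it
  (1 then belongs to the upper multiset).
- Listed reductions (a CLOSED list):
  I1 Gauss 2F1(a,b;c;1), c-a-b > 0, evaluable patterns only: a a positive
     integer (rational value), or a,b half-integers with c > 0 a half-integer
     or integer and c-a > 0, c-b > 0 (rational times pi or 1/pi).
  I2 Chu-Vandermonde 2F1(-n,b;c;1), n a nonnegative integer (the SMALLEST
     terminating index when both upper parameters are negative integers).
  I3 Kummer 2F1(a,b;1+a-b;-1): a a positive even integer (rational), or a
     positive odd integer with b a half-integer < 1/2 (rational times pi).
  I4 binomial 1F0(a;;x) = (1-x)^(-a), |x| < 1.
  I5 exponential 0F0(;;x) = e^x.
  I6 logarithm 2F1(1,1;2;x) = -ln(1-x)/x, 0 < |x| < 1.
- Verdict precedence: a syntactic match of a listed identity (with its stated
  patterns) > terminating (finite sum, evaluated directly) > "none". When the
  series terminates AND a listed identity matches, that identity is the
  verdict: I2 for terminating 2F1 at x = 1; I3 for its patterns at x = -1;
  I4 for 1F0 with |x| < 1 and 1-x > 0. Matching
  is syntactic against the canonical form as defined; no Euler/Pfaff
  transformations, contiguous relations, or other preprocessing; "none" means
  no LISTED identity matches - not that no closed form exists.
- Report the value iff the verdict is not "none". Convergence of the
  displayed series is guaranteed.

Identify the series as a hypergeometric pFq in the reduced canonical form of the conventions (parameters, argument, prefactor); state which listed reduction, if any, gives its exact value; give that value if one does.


Classification (C = -2): 2F1 with upper {\frac{1}{2}, \frac{3}{2}}, lower {6}, argument x = 1. Verdict at x = 1: Gauss's theorem I1 (half-integer case) matches (x = 1; upper {\frac{1}{2}, \frac{3}{2}} half-integers, c = 6 in the evaluable pattern). Hence: \left(-\frac{16384}{2205}\right) / \pi.

Key step: t_0 = -2 here, and the product of the first k integers (prefactor -2) is k!.
Step ratio: r(k) = 1 * (k+\frac{1}{2}) (k+\frac{3}{2}) / [(k+6) (k+1)] - rational; roots negated = parameters, x = 1, C = -2.


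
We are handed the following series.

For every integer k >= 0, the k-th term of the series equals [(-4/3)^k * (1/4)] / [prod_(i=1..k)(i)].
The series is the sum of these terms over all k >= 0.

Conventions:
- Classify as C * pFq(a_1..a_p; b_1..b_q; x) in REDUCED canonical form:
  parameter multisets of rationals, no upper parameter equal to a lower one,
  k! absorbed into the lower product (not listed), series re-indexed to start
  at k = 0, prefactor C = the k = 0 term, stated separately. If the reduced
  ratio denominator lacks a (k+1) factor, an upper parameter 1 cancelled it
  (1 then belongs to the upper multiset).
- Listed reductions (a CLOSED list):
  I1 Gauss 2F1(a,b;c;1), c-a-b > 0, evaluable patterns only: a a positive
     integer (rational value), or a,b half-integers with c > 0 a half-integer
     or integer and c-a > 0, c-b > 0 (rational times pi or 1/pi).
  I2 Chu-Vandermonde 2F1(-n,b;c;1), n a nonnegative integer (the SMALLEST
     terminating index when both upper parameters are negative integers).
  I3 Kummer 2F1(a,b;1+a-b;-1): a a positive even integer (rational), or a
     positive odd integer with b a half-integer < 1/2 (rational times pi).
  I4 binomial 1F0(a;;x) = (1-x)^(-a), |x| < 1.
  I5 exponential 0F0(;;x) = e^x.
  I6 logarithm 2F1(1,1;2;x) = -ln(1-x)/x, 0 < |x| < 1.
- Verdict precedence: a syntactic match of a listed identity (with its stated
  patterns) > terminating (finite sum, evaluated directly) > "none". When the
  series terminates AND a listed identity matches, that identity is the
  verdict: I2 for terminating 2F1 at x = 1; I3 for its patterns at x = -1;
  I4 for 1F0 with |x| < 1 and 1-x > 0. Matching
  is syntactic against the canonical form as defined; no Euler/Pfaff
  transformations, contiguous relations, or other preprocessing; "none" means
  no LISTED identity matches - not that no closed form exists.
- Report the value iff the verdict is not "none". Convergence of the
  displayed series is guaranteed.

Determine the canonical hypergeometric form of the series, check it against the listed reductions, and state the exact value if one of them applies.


With C = 1/4: the canonical form is 0F0(-; -; -4/3). Verdict: this is the exponential series (I5) (the 0F0 exponential series at x = -4/3). Hence: (1/4) * e^(-4/3).

Structural cue: t_0 = 1/4 here, and the product of the first k integers (prefactor 1/4) is k!.
Term ratio: r(k) = (-4/3) * 1 / [(k+1)] - rational in k. x = (-4/3); t_0 = 1/4; negate the roots.


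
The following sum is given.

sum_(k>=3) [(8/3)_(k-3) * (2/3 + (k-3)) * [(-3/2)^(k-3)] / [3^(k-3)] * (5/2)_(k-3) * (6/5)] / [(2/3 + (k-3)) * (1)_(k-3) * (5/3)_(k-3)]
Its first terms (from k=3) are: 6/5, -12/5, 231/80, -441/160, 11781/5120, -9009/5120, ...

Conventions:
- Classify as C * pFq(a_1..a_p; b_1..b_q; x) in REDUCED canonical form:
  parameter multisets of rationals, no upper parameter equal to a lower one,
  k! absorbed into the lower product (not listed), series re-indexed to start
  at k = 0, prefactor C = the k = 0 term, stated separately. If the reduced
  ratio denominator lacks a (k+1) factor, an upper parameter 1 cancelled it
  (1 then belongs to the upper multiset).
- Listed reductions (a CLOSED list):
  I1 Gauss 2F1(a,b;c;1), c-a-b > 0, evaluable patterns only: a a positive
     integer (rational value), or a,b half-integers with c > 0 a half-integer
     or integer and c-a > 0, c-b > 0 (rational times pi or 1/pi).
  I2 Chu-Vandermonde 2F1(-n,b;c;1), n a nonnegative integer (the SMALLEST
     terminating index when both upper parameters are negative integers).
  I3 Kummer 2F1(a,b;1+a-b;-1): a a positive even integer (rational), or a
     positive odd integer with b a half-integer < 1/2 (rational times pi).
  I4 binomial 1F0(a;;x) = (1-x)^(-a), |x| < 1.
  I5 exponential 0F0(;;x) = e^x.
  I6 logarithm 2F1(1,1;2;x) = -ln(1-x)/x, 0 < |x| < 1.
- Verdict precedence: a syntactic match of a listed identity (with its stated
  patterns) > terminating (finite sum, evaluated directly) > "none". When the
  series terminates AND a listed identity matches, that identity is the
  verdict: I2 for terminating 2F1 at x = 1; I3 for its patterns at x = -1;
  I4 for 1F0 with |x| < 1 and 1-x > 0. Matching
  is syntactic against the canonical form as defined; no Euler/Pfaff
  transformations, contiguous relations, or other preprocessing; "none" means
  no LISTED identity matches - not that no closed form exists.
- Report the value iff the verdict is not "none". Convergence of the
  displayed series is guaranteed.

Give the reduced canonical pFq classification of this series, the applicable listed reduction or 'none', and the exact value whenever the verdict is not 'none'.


The series (x = -1/2) is 2F1: upper {5/2, 8/3}, lower {5/3}, prefactor 6/5. Verdict: none. No listed pattern accepts 2F1(5/2, 8/3; 5/3; -1/2).

Key step: with t_0 = 6/5, (1)_k (C = 6/5, x = -1/2) is k! itself.
Consecutive-term ratio: r(k) = (-1/2) * (k+5/2) (k+8/3) / [(k+5/3) (k+1)] ; factor over Q: parameters, x = (-1/2), and C = 6/5.


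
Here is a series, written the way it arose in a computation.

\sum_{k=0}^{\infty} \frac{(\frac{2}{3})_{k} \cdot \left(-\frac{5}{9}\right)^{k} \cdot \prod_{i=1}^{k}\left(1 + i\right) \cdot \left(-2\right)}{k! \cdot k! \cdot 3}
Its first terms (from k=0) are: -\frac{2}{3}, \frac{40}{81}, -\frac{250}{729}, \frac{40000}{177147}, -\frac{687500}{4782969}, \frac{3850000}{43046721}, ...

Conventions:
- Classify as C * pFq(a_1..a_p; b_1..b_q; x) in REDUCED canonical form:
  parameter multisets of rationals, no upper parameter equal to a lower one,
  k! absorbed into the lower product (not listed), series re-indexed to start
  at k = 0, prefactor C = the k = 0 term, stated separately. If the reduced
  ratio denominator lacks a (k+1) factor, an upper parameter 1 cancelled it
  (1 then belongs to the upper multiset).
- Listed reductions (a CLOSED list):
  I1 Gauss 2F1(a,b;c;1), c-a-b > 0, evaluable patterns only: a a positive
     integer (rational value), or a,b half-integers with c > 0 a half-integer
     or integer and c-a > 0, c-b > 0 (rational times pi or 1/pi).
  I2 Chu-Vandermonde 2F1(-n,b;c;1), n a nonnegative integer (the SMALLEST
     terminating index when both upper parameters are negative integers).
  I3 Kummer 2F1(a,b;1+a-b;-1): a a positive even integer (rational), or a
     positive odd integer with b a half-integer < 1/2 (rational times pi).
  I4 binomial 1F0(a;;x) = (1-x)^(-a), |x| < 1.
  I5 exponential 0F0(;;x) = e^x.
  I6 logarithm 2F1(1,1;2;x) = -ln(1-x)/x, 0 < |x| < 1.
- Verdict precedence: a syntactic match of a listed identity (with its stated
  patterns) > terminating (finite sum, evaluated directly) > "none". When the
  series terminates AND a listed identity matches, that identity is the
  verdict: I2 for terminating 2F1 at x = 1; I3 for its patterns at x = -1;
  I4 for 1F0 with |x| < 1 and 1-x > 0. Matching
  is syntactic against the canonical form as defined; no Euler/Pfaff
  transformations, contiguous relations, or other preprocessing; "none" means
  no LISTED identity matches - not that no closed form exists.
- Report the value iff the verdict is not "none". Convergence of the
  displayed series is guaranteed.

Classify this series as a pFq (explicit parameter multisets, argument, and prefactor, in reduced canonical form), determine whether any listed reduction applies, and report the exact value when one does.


x = -\frac{5}{9} here; the reduced form reads 2F1, upper {\frac{2}{3}, 2}, lower {1}, C = -\frac{2}{3}. Verdict: no listed reduction: x = -\frac{5}{9} and upper {\frac{2}{3}, 2} fail every I1-I6 pattern.

Key observation: with t_0 = -\frac{2}{3}, the denominator's factorial ratio (C = -2/3, x = -5/9) is a lower Pochhammer.
Step ratio: r(k) = -\frac{5}{9} * (k+\frac{2}{3}) (k+2) / [(k+1) (k+1)] - poly over poly, x = -\frac{5}{9} from leading terms; C = -\frac{2}{3} at k = 0.


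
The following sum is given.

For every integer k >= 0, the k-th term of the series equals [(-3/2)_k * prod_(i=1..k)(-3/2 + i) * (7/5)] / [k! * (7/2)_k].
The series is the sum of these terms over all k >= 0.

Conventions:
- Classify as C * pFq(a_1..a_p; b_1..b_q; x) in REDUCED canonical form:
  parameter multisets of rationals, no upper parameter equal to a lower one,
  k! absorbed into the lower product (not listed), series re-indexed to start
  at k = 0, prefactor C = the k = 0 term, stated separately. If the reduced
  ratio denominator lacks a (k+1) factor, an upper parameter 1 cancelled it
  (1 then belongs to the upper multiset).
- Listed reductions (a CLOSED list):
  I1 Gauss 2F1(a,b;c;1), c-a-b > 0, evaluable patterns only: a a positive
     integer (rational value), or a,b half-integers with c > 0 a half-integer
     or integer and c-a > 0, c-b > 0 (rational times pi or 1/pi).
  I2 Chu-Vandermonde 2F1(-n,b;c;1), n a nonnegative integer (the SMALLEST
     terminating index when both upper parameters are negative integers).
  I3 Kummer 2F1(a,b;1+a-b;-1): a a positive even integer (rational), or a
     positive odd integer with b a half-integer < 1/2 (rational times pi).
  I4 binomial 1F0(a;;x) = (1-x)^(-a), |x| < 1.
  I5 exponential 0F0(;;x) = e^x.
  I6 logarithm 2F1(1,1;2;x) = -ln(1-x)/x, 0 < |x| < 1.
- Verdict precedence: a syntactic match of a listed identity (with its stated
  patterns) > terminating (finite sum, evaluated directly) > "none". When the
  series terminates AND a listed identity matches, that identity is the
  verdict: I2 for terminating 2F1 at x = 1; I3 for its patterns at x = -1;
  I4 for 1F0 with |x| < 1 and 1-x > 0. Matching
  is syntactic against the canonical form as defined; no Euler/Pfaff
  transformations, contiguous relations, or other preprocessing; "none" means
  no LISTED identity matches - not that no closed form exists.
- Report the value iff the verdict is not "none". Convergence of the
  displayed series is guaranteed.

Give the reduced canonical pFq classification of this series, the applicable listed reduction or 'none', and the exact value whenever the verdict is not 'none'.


Reduced: x = 1, 2F1, upper = {-3/2, -1/2}, lower = {7/2}, C = 7/5. Verdict: Gauss's theorem I1 (half-integer case) fires (x = 1; upper {-3/2, -1/2} half-integers, c = 7/2 in the evaluable pattern). Hence: (2205/4096) * pi.

Key observation: with t_0 = 7/5, the running product (C = 7/5, x = 1) telescopes to a rising factorial.
Adjacent-term ratio: r(k) = 1 * (k-3/2) (k-1/2) / [(k+7/2) (k+1)] - poly over poly, x = 1 from leading terms; C = 7/5 at k = 0.


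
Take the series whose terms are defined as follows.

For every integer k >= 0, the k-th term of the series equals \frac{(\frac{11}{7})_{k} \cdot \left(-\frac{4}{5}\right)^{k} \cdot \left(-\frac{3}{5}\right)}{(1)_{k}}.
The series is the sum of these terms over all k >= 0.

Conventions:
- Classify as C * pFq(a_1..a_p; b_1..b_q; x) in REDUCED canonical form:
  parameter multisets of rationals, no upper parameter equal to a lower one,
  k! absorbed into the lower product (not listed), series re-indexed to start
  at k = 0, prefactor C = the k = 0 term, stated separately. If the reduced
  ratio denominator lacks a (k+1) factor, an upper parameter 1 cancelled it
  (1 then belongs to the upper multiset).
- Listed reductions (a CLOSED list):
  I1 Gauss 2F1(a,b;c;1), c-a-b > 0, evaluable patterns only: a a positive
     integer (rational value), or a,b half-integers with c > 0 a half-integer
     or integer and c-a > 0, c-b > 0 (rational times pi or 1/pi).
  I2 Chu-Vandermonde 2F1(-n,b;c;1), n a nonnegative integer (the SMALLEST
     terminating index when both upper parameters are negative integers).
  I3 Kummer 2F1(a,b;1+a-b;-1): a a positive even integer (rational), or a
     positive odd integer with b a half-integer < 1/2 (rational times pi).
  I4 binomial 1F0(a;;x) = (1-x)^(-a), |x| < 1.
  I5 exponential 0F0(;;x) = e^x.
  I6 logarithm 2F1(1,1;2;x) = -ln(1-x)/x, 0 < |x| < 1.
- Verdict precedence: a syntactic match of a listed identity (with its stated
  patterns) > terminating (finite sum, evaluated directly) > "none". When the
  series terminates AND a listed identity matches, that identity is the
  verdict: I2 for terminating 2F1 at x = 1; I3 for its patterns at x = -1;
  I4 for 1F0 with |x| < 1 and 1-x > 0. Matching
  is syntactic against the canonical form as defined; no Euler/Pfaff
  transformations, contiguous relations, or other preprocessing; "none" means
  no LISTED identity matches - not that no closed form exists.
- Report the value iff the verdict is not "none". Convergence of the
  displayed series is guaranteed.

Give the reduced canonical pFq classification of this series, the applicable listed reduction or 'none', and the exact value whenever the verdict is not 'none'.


The series (x = -\frac{4}{5}) is 1F0: upper {\frac{11}{7}}, lower {-}, prefactor -\frac{3}{5}. Verdict: binomial (I4) applies (the 1F0 binomial series: exponent -11/7, x = -\frac{4}{5}). Its exact value is \left(-\frac{3}{5}\right) \cdot \left(\frac{9}{5}\right)^{-\frac{11}{7}}.

First insight: t_0 being -\frac{3}{5}, (1)_k (prefactor -3/5) is k! itself.
Consecutive-term ratio: r(k) = -\frac{4}{5} * (k+\frac{11}{7}) / [(k+1)] - rational in k, leading ratio -\frac{4}{5}; with t_0 = -\frac{3}{5}, classification follows.
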